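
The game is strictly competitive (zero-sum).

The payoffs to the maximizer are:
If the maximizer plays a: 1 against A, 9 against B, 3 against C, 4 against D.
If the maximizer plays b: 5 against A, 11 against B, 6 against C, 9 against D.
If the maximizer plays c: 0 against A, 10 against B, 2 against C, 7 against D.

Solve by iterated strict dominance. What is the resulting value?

5

Column C is strictly dominated by A for the minimizer (1<3, 5<6, 0<2); eliminate C.
Row c is strictly dominated by row b (5>0, 11>10, 9>7); eliminate c.
Column D is strictly dominated by A for the minimizer (1<4, 5<9); eliminate D.
Column B is strictly dominated by A for the minimizer (1<9, 5<11); eliminate B.
Row a is strictly dominated by row b (5>1); eliminate a.
Only (b, A) remains, with payoff 5.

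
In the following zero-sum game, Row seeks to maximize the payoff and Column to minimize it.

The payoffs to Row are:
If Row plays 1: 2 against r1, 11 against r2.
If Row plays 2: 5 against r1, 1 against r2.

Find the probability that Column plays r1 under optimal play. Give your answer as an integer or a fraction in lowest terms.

10/13

Row minima are 2 and 1, so Row's maximin is 2; column maxima are 5 and 11, so Column's minimax is 5. These differ, so the equilibrium is in mixed strategies.
Let Column play r1 with probability q. Row is indifferent when 2q + 11(1−q) = 5q + (1−q), giving q = 10/13.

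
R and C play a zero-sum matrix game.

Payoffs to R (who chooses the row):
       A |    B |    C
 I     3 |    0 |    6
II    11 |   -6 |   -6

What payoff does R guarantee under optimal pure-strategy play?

Row minima: 0, -6 → R's maximin is 0.
Column maxima: 11, 0, 6 → C's minimax is 0.
They coincide at (I, B), so the value is 0.

0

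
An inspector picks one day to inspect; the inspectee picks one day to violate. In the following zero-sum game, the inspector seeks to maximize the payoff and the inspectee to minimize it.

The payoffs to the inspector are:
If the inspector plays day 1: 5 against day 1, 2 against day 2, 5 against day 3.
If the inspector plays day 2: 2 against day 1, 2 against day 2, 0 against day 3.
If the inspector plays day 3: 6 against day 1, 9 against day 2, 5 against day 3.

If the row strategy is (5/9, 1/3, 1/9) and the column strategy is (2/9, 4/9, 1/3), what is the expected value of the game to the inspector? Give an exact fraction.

Against (2/9, 4/9, 1/3), each row's expected payoff is day 1: 11/3; day 2: 4/3; day 3: 7.
Taking the (5/9, 1/3, 1/9)-weighted average: (5/9)·(11/3) + (1/3)·(4/3) + (1/9)·(7) = 88/27.

88/27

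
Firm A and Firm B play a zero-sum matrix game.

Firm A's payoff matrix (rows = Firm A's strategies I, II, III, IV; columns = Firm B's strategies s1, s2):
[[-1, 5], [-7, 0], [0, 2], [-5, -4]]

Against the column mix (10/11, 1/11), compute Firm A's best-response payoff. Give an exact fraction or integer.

I: (-1)·(10/11) + (5)·(1/11) = -5/11.
II: (-7)·(10/11) + (0)·(1/11) = -70/11.
III: (0)·(10/11) + (2)·(1/11) = 2/11.
IV: (-5)·(10/11) + (-4)·(1/11) = -54/11.
The best pure response is III with expected payoff 2/11.

2/11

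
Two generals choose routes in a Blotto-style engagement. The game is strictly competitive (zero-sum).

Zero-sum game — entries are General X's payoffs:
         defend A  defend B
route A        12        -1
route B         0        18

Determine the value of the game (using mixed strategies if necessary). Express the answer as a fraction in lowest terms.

Row minima are -1 and 0, so General X's maximin is 0; column maxima are 12 and 18, so General Y's minimax is 12. These differ, so the equilibrium is in mixed strategies.
Let General X play route A with probability p. General Y is indifferent when 12p = −p + 18(1−p), giving p = 18/31.
Let General Y play defend A with probability q. General X is indifferent when 12q − (1−q) = 18(1−q), giving q = 19/31.
The value is 12·(19/31) + (-1)·(12/31) = 216/31.

216/31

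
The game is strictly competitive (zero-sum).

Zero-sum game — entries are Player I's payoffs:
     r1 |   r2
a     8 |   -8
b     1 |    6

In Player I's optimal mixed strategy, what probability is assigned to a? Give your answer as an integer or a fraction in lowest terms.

Row minima are -8 and 1, so Player I's maximin is 1; column maxima are 8 and 6, so Player II's minimax is 6. These differ, so the equilibrium is in mixed strategies.
Let Player I play a with probability p. Player II is indifferent when 8p + (1−p) = −8p + 6(1−p), giving p = 5/21.

5/21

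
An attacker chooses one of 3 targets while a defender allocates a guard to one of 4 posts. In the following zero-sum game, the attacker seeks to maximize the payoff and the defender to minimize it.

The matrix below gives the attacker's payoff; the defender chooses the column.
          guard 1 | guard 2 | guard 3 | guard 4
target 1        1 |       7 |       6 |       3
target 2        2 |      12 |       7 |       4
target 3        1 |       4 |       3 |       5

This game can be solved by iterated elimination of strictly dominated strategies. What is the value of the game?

Row target 1 is strictly dominated by row target 2 (2>1, 12>7, 7>6, 4>3); eliminate target 1.
Column guard 3 is strictly dominated by guard 1 for the defender (2<7, 1<3); eliminate guard 3.
Column guard 2 is strictly dominated by guard 1 for the defender (2<12, 1<4); eliminate guard 2.
Column guard 4 is strictly dominated by guard 1 for the defender (2<4, 1<5); eliminate guard 4.
Row target 3 is strictly dominated by row target 2 (2>1); eliminate target 3.
Only (target 2, guard 1) remains, with payoff 2.

2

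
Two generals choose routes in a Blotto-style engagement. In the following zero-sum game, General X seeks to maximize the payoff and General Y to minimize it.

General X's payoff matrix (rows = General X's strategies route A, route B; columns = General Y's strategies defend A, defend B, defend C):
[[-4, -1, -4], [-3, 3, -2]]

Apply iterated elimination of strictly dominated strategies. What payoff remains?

Column defend B is strictly dominated by defend A for General Y (-4<-1, -3<3); eliminate defend B.
Row route A is strictly dominated by row route B (-3>-4, -2>-4); eliminate route A.
Column defend C is strictly dominated by defend A for General Y (-3<-2); eliminate defend C.
Only (route B, defend A) remains, with payoff -3.

-3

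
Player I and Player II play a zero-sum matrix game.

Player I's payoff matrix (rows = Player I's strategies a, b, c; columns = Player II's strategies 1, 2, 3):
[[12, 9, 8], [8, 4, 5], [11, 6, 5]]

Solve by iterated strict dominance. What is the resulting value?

Column 1 is strictly dominated by 2 for Player II (9<12, 4<8, 6<11); eliminate 1.
Row c is strictly dominated by row a (9>6, 8>5); eliminate c.
Row b is strictly dominated by row a (9>4, 8>5); eliminate b.
Column 2 is strictly dominated by 3 for Player II (8<9); eliminate 2.
Only (a, 3) remains, with payoff 8.

8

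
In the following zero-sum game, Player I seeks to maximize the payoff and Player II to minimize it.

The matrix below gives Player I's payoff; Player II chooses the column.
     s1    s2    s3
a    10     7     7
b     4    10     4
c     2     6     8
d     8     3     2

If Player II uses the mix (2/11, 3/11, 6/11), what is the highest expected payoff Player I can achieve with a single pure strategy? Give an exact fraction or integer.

83/11

a: (10)·(2/11) + (7)·(3/11) + (7)·(6/11) = 83/11.
b: (4)·(2/11) + (10)·(3/11) + (4)·(6/11) = 62/11.
c: (2)·(2/11) + (6)·(3/11) + (8)·(6/11) = 70/11.
d: (8)·(2/11) + (3)·(3/11) + (2)·(6/11) = 37/11.
The best pure response is a with expected payoff 83/11.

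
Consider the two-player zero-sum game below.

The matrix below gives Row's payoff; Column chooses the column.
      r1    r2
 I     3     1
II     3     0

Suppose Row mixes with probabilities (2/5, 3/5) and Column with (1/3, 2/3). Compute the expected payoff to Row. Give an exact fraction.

19/15

Against (1/3, 2/3), each row's expected payoff is I: 5/3; II: 1.
Taking the (2/5, 3/5)-weighted average: (2/5)·(5/3) + (3/5)·(1) = 19/15.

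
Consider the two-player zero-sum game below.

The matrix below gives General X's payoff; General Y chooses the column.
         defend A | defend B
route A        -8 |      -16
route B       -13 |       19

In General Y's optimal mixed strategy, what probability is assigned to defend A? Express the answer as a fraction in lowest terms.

7/8

Row minima are -16 and -13, so General X's maximin is -13; column maxima are -8 and 19, so General Y's minimax is -8. These differ, so the equilibrium is in mixed strategies.
Let General Y play defend A with probability q. General X is indifferent when −8q − 16(1−q) = −13q + 19(1−q), giving q = 7/8.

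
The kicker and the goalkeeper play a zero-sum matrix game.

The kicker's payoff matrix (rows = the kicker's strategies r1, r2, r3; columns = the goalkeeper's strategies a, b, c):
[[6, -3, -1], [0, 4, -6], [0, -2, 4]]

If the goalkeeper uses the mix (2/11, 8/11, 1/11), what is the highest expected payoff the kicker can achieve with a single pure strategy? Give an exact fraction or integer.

26/11

r1: (6)·(2/11) + (-3)·(8/11) + (-1)·(1/11) = -13/11.
r2: (0)·(2/11) + (4)·(8/11) + (-6)·(1/11) = 26/11.
r3: (0)·(2/11) + (-2)·(8/11) + (4)·(1/11) = -12/11.
The best pure response is r2 with expected payoff 26/11.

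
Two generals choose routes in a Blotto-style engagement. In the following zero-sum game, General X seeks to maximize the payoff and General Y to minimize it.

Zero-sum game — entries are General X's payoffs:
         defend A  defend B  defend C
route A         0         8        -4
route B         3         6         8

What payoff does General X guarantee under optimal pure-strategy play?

3

Row minima: -4, 3 → General X's maximin is 3.
Column maxima: 3, 8, 8 → General Y's minimax is 3.
They coincide at (route B, defend A), so the value is 3.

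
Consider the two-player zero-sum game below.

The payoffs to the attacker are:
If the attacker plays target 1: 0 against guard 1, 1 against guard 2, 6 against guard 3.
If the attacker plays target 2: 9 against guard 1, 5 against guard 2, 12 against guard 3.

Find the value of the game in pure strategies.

5

Row minima: 0, 5 → the attacker's maximin is 5.
Column maxima: 9, 5, 12 → the defender's minimax is 5.
They coincide at (target 2, guard 2), so the value is 5.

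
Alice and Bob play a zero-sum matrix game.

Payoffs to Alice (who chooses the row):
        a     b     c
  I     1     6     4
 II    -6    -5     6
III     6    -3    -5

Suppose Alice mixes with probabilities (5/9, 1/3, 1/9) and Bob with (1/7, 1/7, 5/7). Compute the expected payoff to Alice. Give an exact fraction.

170/63

Against (1/7, 1/7, 5/7), each row's expected payoff is I: 27/7; II: 19/7; III: -22/7.
Taking the (5/9, 1/3, 1/9)-weighted average: (5/9)·(27/7) + (1/3)·(19/7) + (1/9)·(-22/7) = 170/63.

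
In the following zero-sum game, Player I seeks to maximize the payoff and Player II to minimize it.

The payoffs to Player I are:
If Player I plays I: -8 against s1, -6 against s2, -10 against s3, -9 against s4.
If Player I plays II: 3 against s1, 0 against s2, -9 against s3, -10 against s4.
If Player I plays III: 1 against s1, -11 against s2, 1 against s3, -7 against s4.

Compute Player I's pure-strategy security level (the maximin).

The worst-case payoff for each row is I: -10, II: -10, III: -11.
The best of these is -10.

-10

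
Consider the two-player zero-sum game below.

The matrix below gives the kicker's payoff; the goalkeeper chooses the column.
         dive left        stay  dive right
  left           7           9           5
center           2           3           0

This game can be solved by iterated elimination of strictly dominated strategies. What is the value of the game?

Row center is strictly dominated by row left (7>2, 9>3, 5>0); eliminate center.
Column stay is strictly dominated by dive left for the goalkeeper (7<9); eliminate stay.
Column dive left is strictly dominated by dive right for the goalkeeper (5<7); eliminate dive left.
Only (left, dive right) remains, with payoff 5.

5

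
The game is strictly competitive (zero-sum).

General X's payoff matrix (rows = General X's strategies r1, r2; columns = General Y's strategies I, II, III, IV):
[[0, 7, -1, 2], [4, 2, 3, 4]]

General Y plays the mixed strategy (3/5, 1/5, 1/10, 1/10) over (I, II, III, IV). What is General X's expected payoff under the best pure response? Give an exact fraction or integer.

r1: (0)·(3/5) + (7)·(1/5) + (-1)·(1/10) + (2)·(1/10) = 3/2.
r2: (4)·(3/5) + (2)·(1/5) + (3)·(1/10) + (4)·(1/10) = 7/2.
The best pure response is r2 with expected payoff 7/2.

7/2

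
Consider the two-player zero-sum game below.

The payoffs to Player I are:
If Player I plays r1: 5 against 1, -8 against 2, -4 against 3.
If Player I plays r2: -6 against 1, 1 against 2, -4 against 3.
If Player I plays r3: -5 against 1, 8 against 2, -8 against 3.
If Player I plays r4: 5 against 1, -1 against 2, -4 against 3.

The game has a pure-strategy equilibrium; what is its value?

-4

Row minima: -8, -6, -8, -4 → Player I's maximin is -4.
Column maxima: 5, 8, -4 → Player II's minimax is -4.
They coincide at (r4, 3), so the value is -4.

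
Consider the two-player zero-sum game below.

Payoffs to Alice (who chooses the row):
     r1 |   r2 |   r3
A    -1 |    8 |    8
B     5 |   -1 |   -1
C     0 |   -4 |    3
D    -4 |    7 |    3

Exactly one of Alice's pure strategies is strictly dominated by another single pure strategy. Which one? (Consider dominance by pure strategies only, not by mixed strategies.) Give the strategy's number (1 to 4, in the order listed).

4

Compare D with A: -1 > -4, 8 > 7, 8 > 3.
So A strictly dominates D for Alice; D is strictly dominated.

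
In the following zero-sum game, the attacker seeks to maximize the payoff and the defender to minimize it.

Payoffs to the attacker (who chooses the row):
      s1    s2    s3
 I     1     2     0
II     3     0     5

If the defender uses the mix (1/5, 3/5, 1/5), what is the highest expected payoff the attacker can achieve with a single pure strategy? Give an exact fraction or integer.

8/5

I: (1)·(1/5) + (2)·(3/5) + (0)·(1/5) = 7/5.
II: (3)·(1/5) + (0)·(3/5) + (5)·(1/5) = 8/5.
The best pure response is II with expected payoff 8/5.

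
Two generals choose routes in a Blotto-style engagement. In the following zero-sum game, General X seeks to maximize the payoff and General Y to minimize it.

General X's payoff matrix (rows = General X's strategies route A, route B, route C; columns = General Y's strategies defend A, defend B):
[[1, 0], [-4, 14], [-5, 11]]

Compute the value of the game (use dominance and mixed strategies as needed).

Row route C is strictly dominated by row route B, so General X never plays it.
The remaining 2×2 game on (route A, route B) × (defend A, defend B) has no saddle point. Let General X play route A with probability p; indifference gives p − 4(1−p) = 14(1−p), so p = 18/19.
Similarly General Y's optimal q on defend A is 14/19, and the value is 1·(14/19) + (0)·(5/19) = 14/19.

14/19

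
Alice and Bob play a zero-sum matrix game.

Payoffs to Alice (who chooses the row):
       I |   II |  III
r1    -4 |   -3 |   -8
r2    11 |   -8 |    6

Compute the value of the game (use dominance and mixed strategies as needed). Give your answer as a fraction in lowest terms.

-82/19

Column I is strictly dominated by III for Bob (it gives Alice more in every row).
The remaining 2×2 game on (r1, r2) × (II, III) has no saddle point. Let Alice play r1 with probability p; indifference gives −3p − 8(1−p) = −8p + 6(1−p), so p = 14/19.
Similarly Bob's optimal q on II is 14/19, and the value is -3·(14/19) + (-8)·(5/19) = -82/19.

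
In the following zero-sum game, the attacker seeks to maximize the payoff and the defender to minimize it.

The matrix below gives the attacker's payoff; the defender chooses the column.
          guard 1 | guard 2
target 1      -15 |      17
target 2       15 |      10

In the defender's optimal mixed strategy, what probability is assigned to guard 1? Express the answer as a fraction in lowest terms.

Row minima are -15 and 10, so the attacker's maximin is 10; column maxima are 15 and 17, so the defender's minimax is 15. These differ, so the equilibrium is in mixed strategies.
Let the defender play guard 1 with probability q. The attacker is indifferent when −15q + 17(1−q) = 15q + 10(1−q), giving q = 7/37.

7/37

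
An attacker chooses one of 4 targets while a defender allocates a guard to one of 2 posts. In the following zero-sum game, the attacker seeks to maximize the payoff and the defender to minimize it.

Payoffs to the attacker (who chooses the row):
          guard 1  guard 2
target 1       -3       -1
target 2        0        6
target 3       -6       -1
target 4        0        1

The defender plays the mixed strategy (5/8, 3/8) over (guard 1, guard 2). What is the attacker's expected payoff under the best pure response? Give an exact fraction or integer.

target 1: (-3)·(5/8) + (-1)·(3/8) = -9/4.
target 2: (0)·(5/8) + (6)·(3/8) = 9/4.
target 3: (-6)·(5/8) + (-1)·(3/8) = -33/8.
target 4: (0)·(5/8) + (1)·(3/8) = 3/8.
The best pure response is target 2 with expected payoff 9/4.

9/4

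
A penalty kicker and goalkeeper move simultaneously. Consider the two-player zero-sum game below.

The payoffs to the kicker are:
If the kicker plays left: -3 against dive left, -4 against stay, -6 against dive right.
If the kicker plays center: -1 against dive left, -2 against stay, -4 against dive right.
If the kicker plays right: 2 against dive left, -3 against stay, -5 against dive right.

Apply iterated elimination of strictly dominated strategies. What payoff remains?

Row left is strictly dominated by row center (-1>-3, -2>-4, -4>-6); eliminate left.
Column stay is strictly dominated by dive right for the goalkeeper (-4<-2, -5<-3); eliminate stay.
Column dive left is strictly dominated by dive right for the goalkeeper (-4<-1, -5<2); eliminate dive left.
Row right is strictly dominated by row center (-4>-5); eliminate right.
Only (center, dive right) remains, with payoff -4.

-4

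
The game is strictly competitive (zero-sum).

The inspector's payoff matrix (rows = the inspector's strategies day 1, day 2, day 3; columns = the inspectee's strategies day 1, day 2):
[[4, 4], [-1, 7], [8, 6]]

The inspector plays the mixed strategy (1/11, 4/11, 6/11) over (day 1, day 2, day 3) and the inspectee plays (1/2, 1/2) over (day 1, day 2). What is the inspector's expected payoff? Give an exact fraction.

58/11

Against (1/2, 1/2), each row's expected payoff is day 1: 4; day 2: 3; day 3: 7.
Taking the (1/11, 4/11, 6/11)-weighted average: (1/11)·(4) + (4/11)·(3) + (6/11)·(7) = 58/11.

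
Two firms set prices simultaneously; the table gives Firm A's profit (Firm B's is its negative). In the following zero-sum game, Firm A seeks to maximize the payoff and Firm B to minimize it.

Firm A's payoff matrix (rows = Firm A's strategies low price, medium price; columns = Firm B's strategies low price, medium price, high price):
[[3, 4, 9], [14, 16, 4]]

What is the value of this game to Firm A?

57/8

Column medium price is strictly dominated by low price for Firm B (it gives Firm A more in every row).
The remaining 2×2 game on (low price, medium price) × (low price, high price) has no saddle point. Let Firm A play low price with probability p; indifference gives 3p + 14(1−p) = 9p + 4(1−p), so p = 5/8.
Similarly Firm B's optimal q on low price is 5/16, and the value is 3·(5/16) + (9)·(11/16) = 57/8.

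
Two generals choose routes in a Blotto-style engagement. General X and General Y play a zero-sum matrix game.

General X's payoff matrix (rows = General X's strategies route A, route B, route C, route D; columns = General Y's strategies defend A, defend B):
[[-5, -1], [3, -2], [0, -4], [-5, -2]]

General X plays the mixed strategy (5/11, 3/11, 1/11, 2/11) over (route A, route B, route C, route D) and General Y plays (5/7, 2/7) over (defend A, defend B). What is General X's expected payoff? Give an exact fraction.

-24/11

Against (5/7, 2/7), each row's expected payoff is route A: -27/7; route B: 11/7; route C: -8/7; route D: -29/7.
Taking the (5/11, 3/11, 1/11, 2/11)-weighted average: (5/11)·(-27/7) + (3/11)·(11/7) + (1/11)·(-8/7) + (2/11)·(-29/7) = -24/11.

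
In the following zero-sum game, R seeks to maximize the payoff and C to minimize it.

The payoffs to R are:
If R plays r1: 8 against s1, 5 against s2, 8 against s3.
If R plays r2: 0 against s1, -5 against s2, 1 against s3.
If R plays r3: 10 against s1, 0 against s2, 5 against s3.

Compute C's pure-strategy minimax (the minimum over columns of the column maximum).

The worst case (largest entry) in each column is s1: 10, s2: 5, s3: 8.
The best (smallest) of these is 5.

5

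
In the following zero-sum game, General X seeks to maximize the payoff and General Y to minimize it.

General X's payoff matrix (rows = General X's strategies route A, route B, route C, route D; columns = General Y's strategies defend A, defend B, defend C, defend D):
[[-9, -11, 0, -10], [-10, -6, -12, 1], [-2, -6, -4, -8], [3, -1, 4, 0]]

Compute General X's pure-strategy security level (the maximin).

The worst-case payoff for each row is route A: -11, route B: -12, route C: -8, route D: -1.
The best of these is -1.

-1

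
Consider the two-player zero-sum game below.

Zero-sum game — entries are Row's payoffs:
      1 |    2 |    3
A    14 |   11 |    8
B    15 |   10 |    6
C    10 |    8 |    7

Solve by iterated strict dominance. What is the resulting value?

8

Row C is strictly dominated by row A (14>10, 11>8, 8>7); eliminate C.
Column 1 is strictly dominated by 2 for Column (11<14, 10<15); eliminate 1.
Row B is strictly dominated by row A (11>10, 8>6); eliminate B.
Column 2 is strictly dominated by 3 for Column (8<11); eliminate 2.
Only (A, 3) remains, with payoff 8.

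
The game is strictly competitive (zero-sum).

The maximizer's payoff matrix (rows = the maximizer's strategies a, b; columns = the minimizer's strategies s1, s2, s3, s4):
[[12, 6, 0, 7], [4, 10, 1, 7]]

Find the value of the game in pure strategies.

1

Row minima: 0, 1 → the maximizer's maximin is 1.
Column maxima: 12, 10, 1, 7 → the minimizer's minimax is 1.
They coincide at (b, s3), so the value is 1.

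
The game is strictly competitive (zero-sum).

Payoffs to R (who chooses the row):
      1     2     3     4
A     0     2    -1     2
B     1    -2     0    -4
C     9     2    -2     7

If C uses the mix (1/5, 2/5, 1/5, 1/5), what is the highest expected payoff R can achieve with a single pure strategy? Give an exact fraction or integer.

A: (0)·(1/5) + (2)·(2/5) + (-1)·(1/5) + (2)·(1/5) = 1.
B: (1)·(1/5) + (-2)·(2/5) + (0)·(1/5) + (-4)·(1/5) = -7/5.
C: (9)·(1/5) + (2)·(2/5) + (-2)·(1/5) + (7)·(1/5) = 18/5.
The best pure response is C with expected payoff 18/5.

18/5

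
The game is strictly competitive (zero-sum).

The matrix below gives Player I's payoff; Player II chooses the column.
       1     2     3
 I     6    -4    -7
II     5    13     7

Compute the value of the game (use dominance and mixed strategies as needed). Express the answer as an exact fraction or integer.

Column 2 is strictly dominated by 3 for Player II (it gives Player I more in every row).
The remaining 2×2 game on (I, II) × (1, 3) has no saddle point. Let Player I play I with probability p; indifference gives 6p + 5(1−p) = −7p + 7(1−p), so p = 2/15.
Similarly Player II's optimal q on 1 is 14/15, and the value is 6·(14/15) + (-7)·(1/15) = 77/15.

77/15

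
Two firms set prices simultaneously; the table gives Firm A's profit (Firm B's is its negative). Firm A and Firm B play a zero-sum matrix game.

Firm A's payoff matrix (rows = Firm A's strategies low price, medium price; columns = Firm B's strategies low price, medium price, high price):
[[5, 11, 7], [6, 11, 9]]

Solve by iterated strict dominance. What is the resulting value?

Column medium price is strictly dominated by low price for Firm B (5<11, 6<11); eliminate medium price.
Column high price is strictly dominated by low price for Firm B (5<7, 6<9); eliminate high price.
Row low price is strictly dominated by row medium price (6>5); eliminate low price.
Only (medium price, low price) remains, with payoff 6.

6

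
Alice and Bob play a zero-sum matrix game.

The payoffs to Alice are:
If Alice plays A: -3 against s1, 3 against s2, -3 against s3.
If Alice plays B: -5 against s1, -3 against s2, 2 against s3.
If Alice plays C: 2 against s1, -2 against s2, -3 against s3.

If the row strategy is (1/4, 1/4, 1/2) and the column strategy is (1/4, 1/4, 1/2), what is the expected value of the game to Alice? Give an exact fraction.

Against (1/4, 1/4, 1/2), each row's expected payoff is A: -3/2; B: -1; C: -3/2.
Taking the (1/4, 1/4, 1/2)-weighted average: (1/4)·(-3/2) + (1/4)·(-1) + (1/2)·(-3/2) = -11/8.

-11/8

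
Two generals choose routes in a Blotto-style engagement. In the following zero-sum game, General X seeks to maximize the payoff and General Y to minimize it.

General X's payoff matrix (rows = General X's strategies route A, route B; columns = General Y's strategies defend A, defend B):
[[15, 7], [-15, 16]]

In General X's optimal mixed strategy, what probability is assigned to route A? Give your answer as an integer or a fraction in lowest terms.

Row minima are 7 and -15, so General X's maximin is 7; column maxima are 15 and 16, so General Y's minimax is 15. These differ, so the equilibrium is in mixed strategies.
Let General X play route A with probability p. General Y is indifferent when 15p − 15(1−p) = 7p + 16(1−p), giving p = 31/39.

31/39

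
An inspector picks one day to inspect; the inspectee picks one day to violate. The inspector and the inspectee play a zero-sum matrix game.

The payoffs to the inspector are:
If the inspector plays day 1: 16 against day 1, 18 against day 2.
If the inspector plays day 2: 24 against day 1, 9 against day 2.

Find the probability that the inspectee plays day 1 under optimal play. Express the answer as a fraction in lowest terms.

Row minima are 16 and 9, so the inspector's maximin is 16; column maxima are 24 and 18, so the inspectee's minimax is 18. These differ, so the equilibrium is in mixed strategies.
Let the inspectee play day 1 with probability q. The inspector is indifferent when 16q + 18(1−q) = 24q + 9(1−q), giving q = 9/17.

9/17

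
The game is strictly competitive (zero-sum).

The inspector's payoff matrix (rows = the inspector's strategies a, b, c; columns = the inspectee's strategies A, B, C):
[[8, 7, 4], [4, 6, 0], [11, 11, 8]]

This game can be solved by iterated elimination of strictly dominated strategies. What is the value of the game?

8

Column B is strictly dominated by C for the inspectee (4<7, 0<6, 8<11); eliminate B.
Row b is strictly dominated by row a (8>4, 4>0); eliminate b.
Row a is strictly dominated by row c (11>8, 8>4); eliminate a.
Column A is strictly dominated by C for the inspectee (8<11); eliminate A.
Only (c, C) remains, with payoff 8.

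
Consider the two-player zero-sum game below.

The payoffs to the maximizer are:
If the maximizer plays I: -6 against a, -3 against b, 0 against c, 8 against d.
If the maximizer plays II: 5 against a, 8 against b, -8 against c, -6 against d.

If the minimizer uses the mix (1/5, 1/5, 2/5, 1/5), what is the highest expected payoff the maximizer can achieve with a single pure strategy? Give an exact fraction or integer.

-1/5

I: (-6)·(1/5) + (-3)·(1/5) + (0)·(2/5) + (8)·(1/5) = -1/5.
II: (5)·(1/5) + (8)·(1/5) + (-8)·(2/5) + (-6)·(1/5) = -9/5.
The best pure response is I with expected payoff -1/5.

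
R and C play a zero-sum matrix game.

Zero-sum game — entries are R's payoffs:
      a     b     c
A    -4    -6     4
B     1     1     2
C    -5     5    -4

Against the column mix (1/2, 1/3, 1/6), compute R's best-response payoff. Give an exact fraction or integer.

7/6

A: (-4)·(1/2) + (-6)·(1/3) + (4)·(1/6) = -10/3.
B: (1)·(1/2) + (1)·(1/3) + (2)·(1/6) = 7/6.
C: (-5)·(1/2) + (5)·(1/3) + (-4)·(1/6) = -3/2.
The best pure response is B with expected payoff 7/6.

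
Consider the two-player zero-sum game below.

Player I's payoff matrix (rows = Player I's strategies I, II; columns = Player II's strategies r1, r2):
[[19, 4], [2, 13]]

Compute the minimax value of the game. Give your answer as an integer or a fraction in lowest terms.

Row minima are 4 and 2, so Player I's maximin is 4; column maxima are 19 and 13, so Player II's minimax is 13. These differ, so the equilibrium is in mixed strategies.
Let Player I play I with probability p. Player II is indifferent when 19p + 2(1−p) = 4p + 13(1−p), giving p = 11/26.
Let Player II play r1 with probability q. Player I is indifferent when 19q + 4(1−q) = 2q + 13(1−q), giving q = 9/26.
The value is 19·(9/26) + (4)·(17/26) = 239/26.

239/26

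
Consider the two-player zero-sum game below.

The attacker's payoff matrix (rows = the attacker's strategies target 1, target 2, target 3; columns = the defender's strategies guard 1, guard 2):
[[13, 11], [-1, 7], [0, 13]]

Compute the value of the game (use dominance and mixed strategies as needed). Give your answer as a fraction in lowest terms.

Row target 2 is strictly dominated by row target 3, so the attacker never plays it.
The remaining 2×2 game on (target 1, target 3) × (guard 1, guard 2) has no saddle point. Let the attacker play target 1 with probability p; indifference gives 13p = 11p + 13(1−p), so p = 13/15.
Similarly the defender's optimal q on guard 1 is 2/15, and the value is 13·(2/15) + (11)·(13/15) = 169/15.

169/15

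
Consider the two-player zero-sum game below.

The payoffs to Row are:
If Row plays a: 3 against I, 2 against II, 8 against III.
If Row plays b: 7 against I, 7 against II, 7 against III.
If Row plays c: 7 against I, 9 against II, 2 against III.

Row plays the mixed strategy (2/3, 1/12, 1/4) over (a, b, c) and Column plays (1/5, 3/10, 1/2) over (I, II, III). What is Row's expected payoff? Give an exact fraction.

213/40

Against (1/5, 3/10, 1/2), each row's expected payoff is a: 26/5; b: 7; c: 51/10.
Taking the (2/3, 1/12, 1/4)-weighted average: (2/3)·(26/5) + (1/12)·(7) + (1/4)·(51/10) = 213/40.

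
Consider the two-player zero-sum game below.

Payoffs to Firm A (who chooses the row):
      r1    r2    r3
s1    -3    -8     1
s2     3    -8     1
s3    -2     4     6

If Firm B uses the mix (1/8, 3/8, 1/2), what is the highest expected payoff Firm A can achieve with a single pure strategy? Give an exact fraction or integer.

17/4

s1: (-3)·(1/8) + (-8)·(3/8) + (1)·(1/2) = -23/8.
s2: (3)·(1/8) + (-8)·(3/8) + (1)·(1/2) = -17/8.
s3: (-2)·(1/8) + (4)·(3/8) + (6)·(1/2) = 17/4.
The best pure response is s3 with expected payoff 17/4.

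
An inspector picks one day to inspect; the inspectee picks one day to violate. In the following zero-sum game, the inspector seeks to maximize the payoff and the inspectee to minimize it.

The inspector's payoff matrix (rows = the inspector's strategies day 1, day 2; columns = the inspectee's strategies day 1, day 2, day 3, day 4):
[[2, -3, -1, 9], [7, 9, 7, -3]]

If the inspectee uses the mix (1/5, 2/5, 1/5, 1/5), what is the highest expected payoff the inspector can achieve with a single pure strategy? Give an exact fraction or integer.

day 1: (2)·(1/5) + (-3)·(2/5) + (-1)·(1/5) + (9)·(1/5) = 4/5.
day 2: (7)·(1/5) + (9)·(2/5) + (7)·(1/5) + (-3)·(1/5) = 29/5.
The best pure response is day 2 with expected payoff 29/5.

29/5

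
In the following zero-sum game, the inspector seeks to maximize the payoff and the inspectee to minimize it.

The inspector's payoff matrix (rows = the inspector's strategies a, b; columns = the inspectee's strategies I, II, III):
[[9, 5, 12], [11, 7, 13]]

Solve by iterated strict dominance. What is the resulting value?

7

Row a is strictly dominated by row b (11>9, 7>5, 13>12); eliminate a.
Column III is strictly dominated by I for the inspectee (11<13); eliminate III.
Column I is strictly dominated by II for the inspectee (7<11); eliminate I.
Only (b, II) remains, with payoff 7.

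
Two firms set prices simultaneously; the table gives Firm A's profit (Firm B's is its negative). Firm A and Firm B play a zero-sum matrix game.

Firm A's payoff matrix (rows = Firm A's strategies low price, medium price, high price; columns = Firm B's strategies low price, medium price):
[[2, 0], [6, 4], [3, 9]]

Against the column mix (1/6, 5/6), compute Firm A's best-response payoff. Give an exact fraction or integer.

low price: (2)·(1/6) + (0)·(5/6) = 1/3.
medium price: (6)·(1/6) + (4)·(5/6) = 13/3.
high price: (3)·(1/6) + (9)·(5/6) = 8.
The best pure response is high price with expected payoff 8.

8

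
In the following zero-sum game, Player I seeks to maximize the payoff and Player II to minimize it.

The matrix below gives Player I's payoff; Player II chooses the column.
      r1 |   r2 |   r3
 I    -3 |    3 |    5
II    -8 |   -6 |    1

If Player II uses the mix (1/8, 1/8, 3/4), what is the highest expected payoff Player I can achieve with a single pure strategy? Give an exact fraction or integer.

15/4

I: (-3)·(1/8) + (3)·(1/8) + (5)·(3/4) = 15/4.
II: (-8)·(1/8) + (-6)·(1/8) + (1)·(3/4) = -1.
The best pure response is I with expected payoff 15/4.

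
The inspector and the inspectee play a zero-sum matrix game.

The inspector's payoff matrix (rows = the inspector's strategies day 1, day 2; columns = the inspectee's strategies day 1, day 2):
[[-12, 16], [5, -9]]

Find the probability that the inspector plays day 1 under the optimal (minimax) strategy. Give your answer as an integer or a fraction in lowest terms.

Row minima are -12 and -9, so the inspector's maximin is -9; column maxima are 5 and 16, so the inspectee's minimax is 5. These differ, so the equilibrium is in mixed strategies.
Let the inspector play day 1 with probability p. The inspectee is indifferent when −12p + 5(1−p) = 16p − 9(1−p), giving p = 1/3.

1/3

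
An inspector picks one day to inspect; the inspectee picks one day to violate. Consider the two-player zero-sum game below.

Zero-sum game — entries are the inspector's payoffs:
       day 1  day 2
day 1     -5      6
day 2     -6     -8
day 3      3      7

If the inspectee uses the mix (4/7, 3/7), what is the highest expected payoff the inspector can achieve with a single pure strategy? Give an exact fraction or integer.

33/7

day 1: (-5)·(4/7) + (6)·(3/7) = -2/7.
day 2: (-6)·(4/7) + (-8)·(3/7) = -48/7.
day 3: (3)·(4/7) + (7)·(3/7) = 33/7.
The best pure response is day 3 with expected payoff 33/7.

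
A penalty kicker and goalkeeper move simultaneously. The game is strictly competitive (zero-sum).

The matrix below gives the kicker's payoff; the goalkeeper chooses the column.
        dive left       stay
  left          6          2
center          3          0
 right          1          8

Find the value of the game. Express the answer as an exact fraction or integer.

Row center is strictly dominated by row left, so the kicker never plays it.
The remaining 2×2 game on (left, right) × (dive left, stay) has no saddle point. Let the kicker play left with probability p; indifference gives 6p + (1−p) = 2p + 8(1−p), so p = 7/11.
Similarly the goalkeeper's optimal q on dive left is 6/11, and the value is 6·(6/11) + (2)·(5/11) = 46/11.

46/11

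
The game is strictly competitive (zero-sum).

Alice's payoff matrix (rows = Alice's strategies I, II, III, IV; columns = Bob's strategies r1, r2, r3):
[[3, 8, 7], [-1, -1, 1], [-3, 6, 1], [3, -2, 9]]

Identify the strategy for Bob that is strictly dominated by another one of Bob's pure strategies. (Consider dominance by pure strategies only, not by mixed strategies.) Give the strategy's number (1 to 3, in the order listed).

Bob prefers columns that give Alice less. Compare r3 with r1: 3 < 7, -1 < 1, -3 < 1, 3 < 9.
So r1 strictly dominates r3 for Bob; r3 is strictly dominated.

3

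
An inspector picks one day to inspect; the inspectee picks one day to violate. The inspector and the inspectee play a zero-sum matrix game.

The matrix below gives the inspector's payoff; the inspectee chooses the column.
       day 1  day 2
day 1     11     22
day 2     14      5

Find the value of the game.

253/20

Row minima are 11 and 5, so the inspector's maximin is 11; column maxima are 14 and 22, so the inspectee's minimax is 14. These differ, so the equilibrium is in mixed strategies.
Let the inspector play day 1 with probability p. The inspectee is indifferent when 11p + 14(1−p) = 22p + 5(1−p), giving p = 9/20.
Let the inspectee play day 1 with probability q. The inspector is indifferent when 11q + 22(1−q) = 14q + 5(1−q), giving q = 17/20.
The value is 11·(17/20) + (22)·(3/20) = 253/20.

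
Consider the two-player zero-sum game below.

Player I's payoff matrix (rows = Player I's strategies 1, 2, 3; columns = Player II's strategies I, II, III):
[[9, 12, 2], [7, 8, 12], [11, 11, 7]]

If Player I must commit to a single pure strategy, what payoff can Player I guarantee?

7

The worst-case payoff for each row is 1: 2, 2: 7, 3: 7.
The best of these is 7.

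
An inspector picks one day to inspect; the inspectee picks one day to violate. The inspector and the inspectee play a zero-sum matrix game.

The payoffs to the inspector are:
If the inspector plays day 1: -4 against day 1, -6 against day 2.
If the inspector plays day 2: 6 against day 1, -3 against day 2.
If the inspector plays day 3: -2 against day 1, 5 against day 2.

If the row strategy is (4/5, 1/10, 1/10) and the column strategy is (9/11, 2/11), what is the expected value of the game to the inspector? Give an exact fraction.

Against (9/11, 2/11), each row's expected payoff is day 1: -48/11; day 2: 48/11; day 3: -8/11.
Taking the (4/5, 1/10, 1/10)-weighted average: (4/5)·(-48/11) + (1/10)·(48/11) + (1/10)·(-8/11) = -172/55.

-172/55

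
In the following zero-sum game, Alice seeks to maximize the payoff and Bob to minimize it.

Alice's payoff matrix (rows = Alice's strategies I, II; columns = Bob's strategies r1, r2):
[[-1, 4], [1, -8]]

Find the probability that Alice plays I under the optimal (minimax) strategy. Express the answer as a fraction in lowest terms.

Row minima are -1 and -8, so Alice's maximin is -1; column maxima are 1 and 4, so Bob's minimax is 1. These differ, so the equilibrium is in mixed strategies.
Let Alice play I with probability p. Bob is indifferent when −p + (1−p) = 4p − 8(1−p), giving p = 9/14.

9/14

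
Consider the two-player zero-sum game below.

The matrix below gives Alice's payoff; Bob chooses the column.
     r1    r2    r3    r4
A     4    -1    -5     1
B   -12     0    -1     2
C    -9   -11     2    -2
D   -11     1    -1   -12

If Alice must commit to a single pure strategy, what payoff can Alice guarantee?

The worst-case payoff for each row is A: -5, B: -12, C: -11, D: -12.
The best of these is -5.

-5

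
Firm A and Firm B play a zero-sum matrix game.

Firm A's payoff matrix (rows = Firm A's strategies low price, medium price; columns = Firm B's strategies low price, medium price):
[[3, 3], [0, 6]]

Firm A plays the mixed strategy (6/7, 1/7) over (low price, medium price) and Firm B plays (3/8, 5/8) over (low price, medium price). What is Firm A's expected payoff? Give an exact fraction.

87/28

Against (3/8, 5/8), each row's expected payoff is low price: 3; medium price: 15/4.
Taking the (6/7, 1/7)-weighted average: (6/7)·(3) + (1/7)·(15/4) = 87/28.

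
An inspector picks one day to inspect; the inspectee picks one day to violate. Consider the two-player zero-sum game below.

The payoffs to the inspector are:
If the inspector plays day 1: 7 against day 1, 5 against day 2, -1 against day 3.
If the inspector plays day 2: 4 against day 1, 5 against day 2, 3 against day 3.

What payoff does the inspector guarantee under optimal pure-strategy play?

3

Row minima: -1, 3 → the inspector's maximin is 3.
Column maxima: 7, 5, 3 → the inspectee's minimax is 3.
They coincide at (day 2, day 3), so the value is 3.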